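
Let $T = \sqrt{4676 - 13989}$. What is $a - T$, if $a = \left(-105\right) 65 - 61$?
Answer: $-6886 - i \sqrt{9313} \approx -6886.0 - 96.504 i$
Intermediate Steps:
$a = -6886$ ($a = -6825 - 61 = -6886$)
$T = i \sqrt{9313}$ ($T = \sqrt{-9313} = i \sqrt{9313} \approx 96.504 i$)
$a - T = -6886 - i \sqrt{9313}$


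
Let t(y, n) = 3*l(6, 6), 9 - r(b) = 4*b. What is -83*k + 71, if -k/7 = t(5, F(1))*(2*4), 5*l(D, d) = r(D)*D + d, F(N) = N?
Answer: -1170941/5 ≈ -2.3419e+5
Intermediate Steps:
r(b) = 9 - 4*b
l(D, d) = d/5 + D*(9 - 4*D)/5 (l(D, d) = ((9 - 4*D)*D + d)/5 = (D*(9 - 4*D) + d)/5 = (d + D*(9 - 4*D))/5 = d/5 + D*(9 - 4*D)/5)
t(y, n) = -252/5 (t(y, n) = 3*((1/5)*6 - 1/5*6*(-9 + 4*6)) = 3*(6/5 - 1/5*6*(-9 + 24)) = 3*(6/5 - 1/5*6*15) = 3*(6/5 - 18) = 3*(-84/5) = -252/5)
k = 14112/5 (k = -(-1764)*2*4/5 = -(-1764)*8/5 = -7*(-2016/5) = 14112/5 ≈ 2822.4)
-83*k + 71 = -83*14112/5 + 71 = -1171296/5 + 71 = -1170941/5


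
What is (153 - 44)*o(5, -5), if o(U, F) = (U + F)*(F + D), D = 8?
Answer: 0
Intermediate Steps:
o(U, F) = (8 + F)*(F + U) (o(U, F) = (U + F)*(F + 8) = (F + U)*(8 + F) = (8 + F)*(F + U))
(153 - 44)*o(5, -5) = (153 - 44)*((-5)² + 8*(-5) + 8*5 - 5*5) = 109*(25 - 40 + 40 - 25) = 109*0 = 0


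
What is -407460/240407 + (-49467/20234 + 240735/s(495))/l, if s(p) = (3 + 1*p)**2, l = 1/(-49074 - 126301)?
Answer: 51977483593890462865/201064912767492 ≈ 2.5851e+5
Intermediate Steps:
l = -1/175375 (l = 1/(-175375) = -1/175375 ≈ -5.7021e-6)
s(p) = (3 + p)**2
-407460/240407 + (-49467/20234 + 240735/s(495))/l = -407460/240407 + (-49467/20234 + 240735/((3 + 495)**2))/(-1/175375) = -407460*1/240407 + (-49467*1/20234 + 240735/(498**2))*(-175375) = -407460/240407 + (-49467/20234 + 240735/248004)*(-175375) = -407460/240407 + (-49467/20234 + 240735*(1/248004))*(-175375) = -407460/240407 + (-49467/20234 + 80245/82668)*(-175375) = -407460/240407 - 1232830313/836352156*(-175375) = -407460/240407 + 216207616142375/836352156 = 51977483593890462865/201064912767492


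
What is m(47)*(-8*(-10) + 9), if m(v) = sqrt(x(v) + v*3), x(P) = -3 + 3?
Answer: 89*sqrt(141) ≈ 1056.8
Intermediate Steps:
x(P) = 0
m(v) = sqrt(3)*sqrt(v) (m(v) = sqrt(0 + v*3) = sqrt(0 + 3*v) = sqrt(3*v) = sqrt(3)*sqrt(v))
m(47)*(-8*(-10) + 9) = (sqrt(3)*sqrt(47))*(-8*(-10) + 9) = sqrt(141)*(80 + 9) = sqrt(141)*89 = 89*sqrt(141)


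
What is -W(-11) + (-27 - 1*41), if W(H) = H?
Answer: -57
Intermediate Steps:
-W(-11) + (-27 - 1*41) = -1*(-11) + (-27 - 1*41) = 11 + (-27 - 41) = 11 - 68 = -57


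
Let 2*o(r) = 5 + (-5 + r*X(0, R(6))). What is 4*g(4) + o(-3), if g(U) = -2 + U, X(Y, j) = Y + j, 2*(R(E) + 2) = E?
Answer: 13/2 ≈ 6.5000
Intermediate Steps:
R(E) = -2 + E/2
o(r) = r/2 (o(r) = (5 + (-5 + r*(0 + (-2 + (1/2)*6))))/2 = (5 + (-5 + r*(0 + (-2 + 3))))/2 = (5 + (-5 + r*(0 + 1)))/2 = (5 + (-5 + r*1))/2 = (5 + (-5 + r))/2 = r/2)
4*g(4) + o(-3) = 4*(-2 + 4) + (1/2)*(-3) = 4*2 - 3/2 = 8 - 3/2 = 13/2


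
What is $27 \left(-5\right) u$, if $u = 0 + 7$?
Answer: $-945$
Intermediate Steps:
$u = 7$
$27 \left(-5\right) u = 27 \left(-5\right) 7 = \left(-135\right) 7 = -945$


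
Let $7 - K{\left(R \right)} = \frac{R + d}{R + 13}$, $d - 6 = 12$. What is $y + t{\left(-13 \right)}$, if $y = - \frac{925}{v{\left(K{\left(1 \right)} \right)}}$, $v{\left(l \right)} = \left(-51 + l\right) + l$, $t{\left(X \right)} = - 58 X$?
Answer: $\frac{216087}{278} \approx 777.29$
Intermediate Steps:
$d = 18$ ($d = 6 + 12 = 18$)
$K{\left(R \right)} = 7 - \frac{18 + R}{13 + R}$ ($K{\left(R \right)} = 7 - \frac{R + 18}{R + 13} = 7 - \frac{18 + R}{13 + R}$)
$v{\left(l \right)} = -51 + 2 l$
$y = \frac{6475}{278}$ ($y = - \frac{925}{-51 + 2 \frac{73 + 6 \cdot 1}{13 + 1}} = - \frac{925}{-51 + 2 \frac{73 + 6}{14}} = - \frac{925}{-51 + 2 \cdot \frac{1}{14} \cdot 79} = - \frac{925}{-51 + 2 \cdot \frac{79}{14}} = - \frac{925}{-51 + \frac{79}{7}} = - \frac{925}{- \frac{278}{7}} = \left(-925\right) \left(- \frac{7}{278}\right) = \frac{6475}{278} \approx 23.291$)
$y + t{\left(-13 \right)} = \frac{6475}{278} - -754 = \frac{6475}{278} + 754 = \frac{216087}{278}$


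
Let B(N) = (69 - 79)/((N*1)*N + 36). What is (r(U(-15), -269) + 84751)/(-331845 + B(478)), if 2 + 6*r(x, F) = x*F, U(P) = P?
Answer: -5856270614/22749965823 ≈ -0.25742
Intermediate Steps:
B(N) = -10/(36 + N²) (B(N) = -10/(N*N + 36) = -10/(N² + 36) = -10/(36 + N²))
r(x, F) = -⅓ + F*x/6 (r(x, F) = -⅓ + (x*F)/6 = -⅓ + (F*x)/6 = -⅓ + F*x/6)
(r(U(-15), -269) + 84751)/(-331845 + B(478)) = ((-⅓ + (⅙)*(-269)*(-15)) + 84751)/(-331845 - 10/(36 + 478²)) = ((-⅓ + 1345/2) + 84751)/(-331845 - 10/(36 + 228484)) = (4033/6 + 84751)/(-331845 - 10/228520) = 512539/(6*(-331845 - 10*1/228520)) = 512539/(6*(-331845 - 1/22852)) = 512539/(6*(-7583321941/22852)) = (512539/6)*(-22852/7583321941) = -5856270614/22749965823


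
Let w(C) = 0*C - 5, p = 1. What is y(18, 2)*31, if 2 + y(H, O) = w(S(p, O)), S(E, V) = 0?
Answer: -217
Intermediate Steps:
w(C) = -5 (w(C) = 0 - 5 = -5)
y(H, O) = -7 (y(H, O) = -2 - 5 = -7)
y(18, 2)*31 = -7*31 = -217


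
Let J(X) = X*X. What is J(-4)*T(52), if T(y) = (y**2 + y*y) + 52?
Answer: 87360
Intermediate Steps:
T(y) = 52 + 2*y**2 (T(y) = (y**2 + y**2) + 52 = 2*y**2 + 52 = 52 + 2*y**2)
J(X) = X**2
J(-4)*T(52) = (-4)**2*(52 + 2*52**2) = 16*(52 + 2*2704) = 16*(52 + 5408) = 16*5460 = 87360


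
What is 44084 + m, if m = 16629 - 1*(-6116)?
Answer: 66829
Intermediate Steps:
m = 22745 (m = 16629 + 6116 = 22745)
44084 + m = 44084 + 22745 = 66829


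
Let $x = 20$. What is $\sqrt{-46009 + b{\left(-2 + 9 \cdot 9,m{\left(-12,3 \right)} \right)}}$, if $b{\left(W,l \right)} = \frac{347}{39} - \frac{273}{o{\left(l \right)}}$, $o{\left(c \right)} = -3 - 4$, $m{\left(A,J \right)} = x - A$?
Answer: $\frac{i \sqrt{69906837}}{39} \approx 214.39 i$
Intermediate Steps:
$m{\left(A,J \right)} = 20 - A$
$o{\left(c \right)} = -7$ ($o{\left(c \right)} = -3 - 4 = -7$)
$b{\left(W,l \right)} = \frac{1868}{39}$ ($b{\left(W,l \right)} = \frac{347}{39} - \frac{273}{-7} = 347 \cdot \frac{1}{39} - -39 = \frac{347}{39} + 39 = \frac{1868}{39}$)
$\sqrt{-46009 + b{\left(-2 + 9 \cdot 9,m{\left(-12,3 \right)} \right)}} = \sqrt{-46009 + \frac{1868}{39}} = \sqrt{- \frac{1792483}{39}} = \frac{i \sqrt{69906837}}{39}$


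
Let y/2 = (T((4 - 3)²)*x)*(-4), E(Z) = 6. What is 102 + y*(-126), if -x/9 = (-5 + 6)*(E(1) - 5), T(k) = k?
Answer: -8970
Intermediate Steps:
x = -9 (x = -9*(-5 + 6)*(6 - 5) = -9 ≈ -9.0000)
y = 72 (y = 2*(((4 - 3)²*(-9))*(-4)) = 2*((1²*(-9))*(-4)) = 2*((1*(-9))*(-4)) = 2*(-9*(-4)) = 2*36 = 72)
102 + y*(-126) = 102 + 72*(-126) = 102 - 9072 = -8970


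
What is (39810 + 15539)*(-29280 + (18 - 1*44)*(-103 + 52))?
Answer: -1547225946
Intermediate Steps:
(39810 + 15539)*(-29280 + (18 - 1*44)*(-103 + 52)) = 55349*(-29280 + (18 - 44)*(-51)) = 55349*(-29280 - 26*(-51)) = 55349*(-29280 + 1326) = 55349*(-27954) = -1547225946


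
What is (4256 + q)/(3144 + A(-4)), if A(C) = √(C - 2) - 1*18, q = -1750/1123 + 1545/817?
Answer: 2034581577101/1494268964677 - 3905146981*I*√6/8965613788062 ≈ 1.3616 - 0.0010669*I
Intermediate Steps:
q = 305285/917491 (q = -1750*1/1123 + 1545*(1/817) = -1750/1123 + 1545/817 = 305285/917491 ≈ 0.33274)
A(C) = -18 + √(-2 + C) (A(C) = √(-2 + C) - 18 = -18 + √(-2 + C))
(4256 + q)/(3144 + A(-4)) = (4256 + 305285/917491)/(3144 + (-18 + √(-2 - 4))) = 3905146981/(917491*(3144 + (-18 + √(-6)))) = 3905146981/(917491*(3144 + (-18 + I*√6))) = 3905146981/(917491*(3126 + I*√6))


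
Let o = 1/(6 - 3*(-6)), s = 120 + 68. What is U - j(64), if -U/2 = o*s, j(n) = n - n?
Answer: -47/3 ≈ -15.667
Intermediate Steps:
s = 188
o = 1/24 (o = 1/(6 + 18) = 1/24 ≈ 0.041667)
j(n) = 0
U = -47/3 (U = -188/12 = -2*47/6 = -47/3 ≈ -15.667)
U - j(64) = -47/3 - 1*0 = -47/3 + 0 = -47/3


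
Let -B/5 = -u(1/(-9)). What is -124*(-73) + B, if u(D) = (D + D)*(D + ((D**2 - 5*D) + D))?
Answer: 6598628/729 ≈ 9051.6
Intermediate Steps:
u(D) = 2*D*(D**2 - 3*D) (u(D) = (2*D)*(D + (D**2 - 4*D)) = (2*D)*(D**2 - 3*D) = 2*D*(D**2 - 3*D))
B = -280/729 (B = -(-5)*2*(1/(-9))**2*(-3 + 1/(-9)) = -(-5)*2*(-1/9)**2*(-3 - 1/9) = -(-5)*2*(1/81)*(-28/9) = -(-5)*(-56)/729 = -5*56/729 = -280/729 ≈ -0.38409)
-124*(-73) + B = -124*(-73) - 280/729 = 9052 - 280/729 = 6598628/729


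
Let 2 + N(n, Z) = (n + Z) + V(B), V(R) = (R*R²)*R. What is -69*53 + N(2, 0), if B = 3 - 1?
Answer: -3641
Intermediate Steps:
B = 2
V(R) = R⁴ (V(R) = R³*R = R⁴)
N(n, Z) = 14 + Z + n (N(n, Z) = -2 + ((n + Z) + 2⁴) = -2 + ((Z + n) + 16) = -2 + (16 + Z + n) = 14 + Z + n)
-69*53 + N(2, 0) = -69*53 + (14 + 0 + 2) = -3657 + 16 = -3641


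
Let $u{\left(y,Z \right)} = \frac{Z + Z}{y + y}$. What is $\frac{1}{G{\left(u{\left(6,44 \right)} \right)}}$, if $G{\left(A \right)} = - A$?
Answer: $- \frac{3}{22} \approx -0.13636$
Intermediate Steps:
$u{\left(y,Z \right)} = \frac{Z}{y}$ ($u{\left(y,Z \right)} = \frac{2 Z}{2 y} = 2 Z \frac{1}{2 y} = \frac{Z}{y}$)
$\frac{1}{G{\left(u{\left(6,44 \right)} \right)}} = \frac{1}{\left(-1\right) \frac{44}{6}} = \frac{1}{\left(-1\right) 44 \cdot \frac{1}{6}} = \frac{1}{\left(-1\right) \frac{22}{3}} = \frac{1}{- \frac{22}{3}} = - \frac{3}{22}$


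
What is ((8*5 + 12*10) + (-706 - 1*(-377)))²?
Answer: 28561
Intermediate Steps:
((8*5 + 12*10) + (-706 - 1*(-377)))² = ((40 + 120) + (-706 + 377))² = (160 - 329)² = (-169)² = 28561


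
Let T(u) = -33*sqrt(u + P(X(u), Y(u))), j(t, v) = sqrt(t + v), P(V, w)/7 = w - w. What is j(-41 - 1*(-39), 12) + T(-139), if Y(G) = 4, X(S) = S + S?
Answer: sqrt(10) - 33*I*sqrt(139) ≈ 3.1623 - 389.06*I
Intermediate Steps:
X(S) = 2*S
P(V, w) = 0 (P(V, w) = 7*(w - w) = 7*0 = 0)
T(u) = -33*sqrt(u) (T(u) = -33*sqrt(u + 0) = -33*sqrt(u))
j(-41 - 1*(-39), 12) + T(-139) = sqrt((-41 - 1*(-39)) + 12) - 33*I*sqrt(139) = sqrt((-41 + 39) + 12) - 33*I*sqrt(139) = sqrt(-2 + 12) - 33*I*sqrt(139) = sqrt(10) - 33*I*sqrt(139)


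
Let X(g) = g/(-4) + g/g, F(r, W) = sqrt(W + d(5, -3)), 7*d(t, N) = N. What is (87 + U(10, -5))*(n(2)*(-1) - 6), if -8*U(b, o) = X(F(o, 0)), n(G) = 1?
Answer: -4865/8 - I*sqrt(21)/32 ≈ -608.13 - 0.14321*I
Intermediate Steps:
d(t, N) = N/7
F(r, W) = sqrt(-3/7 + W) (F(r, W) = sqrt(W + (1/7)*(-3)) = sqrt(W - 3/7) = sqrt(-3/7 + W))
X(g) = 1 - g/4 (X(g) = g*(-1/4) + 1 = -g/4 + 1 = 1 - g/4)
U(b, o) = -1/8 + I*sqrt(21)/224 (U(b, o) = -(1 - sqrt(-21 + 49*0)/28)/8 = -(1 - sqrt(-21 + 0)/28)/8 = -(1 - sqrt(-21)/28)/8 = -(1 - I*sqrt(21)/28)/8 = -1/8 + I*sqrt(21)/224)
(87 + U(10, -5))*(n(2)*(-1) - 6) = (87 + (-1/8 + I*sqrt(21)/224))*(1*(-1) - 6) = (695/8 + I*sqrt(21)/224)*(-1 - 6) = (695/8 + I*sqrt(21)/224)*(-7) = -4865/8 - I*sqrt(21)/32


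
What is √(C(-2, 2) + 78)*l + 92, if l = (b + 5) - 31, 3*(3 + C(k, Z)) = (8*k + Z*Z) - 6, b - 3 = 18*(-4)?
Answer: 92 - 95*√69 ≈ -697.13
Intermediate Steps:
b = -69 (b = 3 + 18*(-4) = 3 - 72 = -69)
C(k, Z) = -5 + Z²/3 + 8*k/3 (C(k, Z) = -3 + ((8*k + Z*Z) - 6)/3 = -3 + ((8*k + Z²) - 6)/3 = -3 + ((Z² + 8*k) - 6)/3 = -3 + (-6 + Z² + 8*k)/3 = -3 + (-2 + Z²/3 + 8*k/3) = -5 + Z²/3 + 8*k/3)
l = -95 (l = (-69 + 5) - 31 = -64 - 31 = -95)
√(C(-2, 2) + 78)*l + 92 = √((-5 + (⅓)*2² + (8/3)*(-2)) + 78)*(-95) + 92 = √((-5 + (⅓)*4 - 16/3) + 78)*(-95) + 92 = √((-5 + 4/3 - 16/3) + 78)*(-95) + 92 = √(-9 + 78)*(-95) + 92 = √69*(-95) + 92 = -95*√69 + 92 = 92 - 95*√69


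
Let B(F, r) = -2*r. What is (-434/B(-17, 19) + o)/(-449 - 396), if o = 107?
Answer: -450/3211 ≈ -0.14014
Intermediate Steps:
(-434/B(-17, 19) + o)/(-449 - 396) = (-434/((-2*19)) + 107)/(-449 - 396) = (-434/(-38) + 107)/(-845) = (-434*(-1/38) + 107)*(-1/845) = (217/19 + 107)*(-1/845) = (2250/19)*(-1/845) = -450/3211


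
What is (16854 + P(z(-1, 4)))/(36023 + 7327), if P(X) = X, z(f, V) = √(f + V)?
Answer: 2809/7225 + √3/43350 ≈ 0.38883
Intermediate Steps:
z(f, V) = √(V + f)
(16854 + P(z(-1, 4)))/(36023 + 7327) = (16854 + √(4 - 1))/(36023 + 7327) = (16854 + √3)/43350 = (16854 + √3)*(1/43350) = 2809/7225 + √3/43350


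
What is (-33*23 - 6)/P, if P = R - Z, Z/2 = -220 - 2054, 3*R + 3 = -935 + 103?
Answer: -2295/12809 ≈ -0.17917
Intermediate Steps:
R = -835/3 (R = -1 + (-935 + 103)/3 = -1 + (⅓)*(-832) = -1 - 832/3 = -835/3 ≈ -278.33)
Z = -4548 (Z = 2*(-220 - 2054) = 2*(-2274) = -4548)
P = 12809/3 (P = -835/3 - 1*(-4548) = -835/3 + 4548 = 12809/3 ≈ 4269.7)
(-33*23 - 6)/P = (-33*23 - 6)/(12809/3) = (-759 - 6)*(3/12809) = -765*3/12809 = -2295/12809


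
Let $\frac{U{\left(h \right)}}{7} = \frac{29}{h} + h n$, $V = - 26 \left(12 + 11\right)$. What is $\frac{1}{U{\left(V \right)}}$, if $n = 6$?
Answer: $- \frac{598}{15019571} \approx -3.9815 \cdot 10^{-5}$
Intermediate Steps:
$V = -598$ ($V = \left(-26\right) 23 = -598$)
$U{\left(h \right)} = 42 h + \frac{203}{h}$ ($U{\left(h \right)} = 7 \left(\frac{29}{h} + h 6\right) = 7 \left(\frac{29}{h} + 6 h\right) = 7 \left(6 h + \frac{29}{h}\right) = 42 h + \frac{203}{h}$)
$\frac{1}{U{\left(V \right)}} = \frac{1}{42 \left(-598\right) + \frac{203}{-598}} = \frac{1}{-25116 + 203 \left(- \frac{1}{598}\right)} = \frac{1}{-25116 - \frac{203}{598}} = \frac{1}{- \frac{15019571}{598}} = - \frac{598}{15019571}$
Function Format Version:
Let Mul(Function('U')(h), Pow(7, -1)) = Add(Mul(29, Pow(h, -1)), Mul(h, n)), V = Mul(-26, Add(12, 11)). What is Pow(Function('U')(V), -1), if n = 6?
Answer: Rational(-598, 15019571) ≈ -3.9815e-5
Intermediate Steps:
V = -598 (V = Mul(-26, 23) = -598)
Function('U')(h) = Add(Mul(42, h), Mul(203, Pow(h, -1))) (Function('U')(h) = Mul(7, Add(Mul(29, Pow(h, -1)), Mul(h, 6))) = Mul(7, Add(Mul(29, Pow(h, -1)), Mul(6, h))) = Mul(7, Add(Mul(6, h), Mul(29, Pow(h, -1)))) = Add(Mul(42, h), Mul(203, Pow(h, -1))))
Pow(Function('U')(V), -1) = Pow(Add(Mul(42, -598), Mul(203, Pow(-598, -1))), -1) = Pow(Add(-25116, Mul(203, Rational(-1, 598))), -1) = Pow(Add(-25116, Rational(-203, 598)), -1) = Pow(Rational(-15019571, 598), -1) = Rational(-598, 15019571)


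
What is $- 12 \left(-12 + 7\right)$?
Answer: $60$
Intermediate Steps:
$- 12 \left(-12 + 7\right) = \left(-12\right) \left(-5\right) = 60$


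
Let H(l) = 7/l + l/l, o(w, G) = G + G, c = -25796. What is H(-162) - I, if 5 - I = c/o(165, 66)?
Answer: -355451/1782 ≈ -199.47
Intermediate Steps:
o(w, G) = 2*G
H(l) = 1 + 7/l (H(l) = 7/l + 1 = 1 + 7/l)
I = 6614/33 (I = 5 - (-25796)/(2*66) = 5 - (-25796)/132 = 5 - 1*(-6449/33) = 5 + 6449/33 = 6614/33 ≈ 200.42)
H(-162) - I = (7 - 162)/(-162) - 1*6614/33 = -1/162*(-155) - 6614/33 = 155/162 - 6614/33 = -355451/1782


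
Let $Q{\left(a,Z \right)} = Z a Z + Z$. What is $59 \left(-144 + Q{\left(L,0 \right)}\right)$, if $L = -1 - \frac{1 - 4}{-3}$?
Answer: $-8496$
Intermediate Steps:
$L = -2$ ($L = -1 - \left(1 - 4\right) \left(- \frac{1}{3}\right) = -1 - \left(-3\right) \left(- \frac{1}{3}\right) = -1 - 1 = -2$)
$Q{\left(a,Z \right)} = Z + a Z^{2}$ ($Q{\left(a,Z \right)} = a Z^{2} + Z = Z + a Z^{2}$)
$59 \left(-144 + Q{\left(L,0 \right)}\right) = 59 \left(-144 + 0 \left(1 + 0 \left(-2\right)\right)\right) = 59 \left(-144 + 0 \left(1 + 0\right)\right) = 59 \left(-144 + 0 \cdot 1\right) = 59 \left(-144 + 0\right) = 59 \left(-144\right) = -8496$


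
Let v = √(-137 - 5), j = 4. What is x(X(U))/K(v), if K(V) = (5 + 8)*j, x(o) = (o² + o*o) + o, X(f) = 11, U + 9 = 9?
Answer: 253/52 ≈ 4.8654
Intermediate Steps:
U = 0 (U = -9 + 9 = 0)
x(o) = o + 2*o² (x(o) = (o² + o²) + o = 2*o² + o = o + 2*o²)
v = I*√142 (v = √(-142) = I*√142 ≈ 11.916*I)
K(V) = 52 (K(V) = (5 + 8)*4 = 13*4 = 52)
x(X(U))/K(v) = (11*(1 + 2*11))/52 = (11*(1 + 22))*(1/52) = (11*23)*(1/52) = 253*(1/52) = 253/52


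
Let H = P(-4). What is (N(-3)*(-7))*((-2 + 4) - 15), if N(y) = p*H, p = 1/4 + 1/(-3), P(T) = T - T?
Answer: 0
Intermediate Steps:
P(T) = 0
H = 0
p = -1/12 (p = 1*(1/4) + 1*(-1/3) = 1/4 - 1/3 = -1/12 ≈ -0.083333)
N(y) = 0 (N(y) = -1/12*0 = 0)
(N(-3)*(-7))*((-2 + 4) - 15) = (0*(-7))*((-2 + 4) - 15) = 0*(2 - 15) = 0*(-13) = 0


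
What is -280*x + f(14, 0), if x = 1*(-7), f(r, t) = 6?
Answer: 1966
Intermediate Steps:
x = -7
-280*x + f(14, 0) = -280*(-7) + 6 = 1960 + 6 = 1966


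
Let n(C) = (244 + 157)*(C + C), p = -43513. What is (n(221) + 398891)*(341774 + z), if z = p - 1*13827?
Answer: 163871813722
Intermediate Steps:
z = -57340 (z = -43513 - 1*13827 = -43513 - 13827 = -57340)
n(C) = 802*C (n(C) = 401*(2*C) = 802*C)
(n(221) + 398891)*(341774 + z) = (802*221 + 398891)*(341774 - 57340) = (177242 + 398891)*284434 = 576133*284434 = 163871813722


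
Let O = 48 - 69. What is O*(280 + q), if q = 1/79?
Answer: -464541/79 ≈ -5880.3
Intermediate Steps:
O = -21
q = 1/79 ≈ 0.012658
O*(280 + q) = -21*(280 + 1/79) = -21*22121/79 = -464541/79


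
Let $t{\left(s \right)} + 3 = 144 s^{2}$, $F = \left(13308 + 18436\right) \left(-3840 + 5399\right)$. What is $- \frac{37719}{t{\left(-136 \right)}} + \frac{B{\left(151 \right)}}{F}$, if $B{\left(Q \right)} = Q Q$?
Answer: $- \frac{601981002001}{43936588291072} \approx -0.013701$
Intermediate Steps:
$B{\left(Q \right)} = Q^{2}$
$F = 49488896$ ($F = 31744 \cdot 1559 = 49488896$)
$t{\left(s \right)} = -3 + 144 s^{2}$
$- \frac{37719}{t{\left(-136 \right)}} + \frac{B{\left(151 \right)}}{F} = - \frac{37719}{-3 + 144 \left(-136\right)^{2}} + \frac{151^{2}}{49488896} = - \frac{37719}{-3 + 144 \cdot 18496} + 22801 \cdot \frac{1}{49488896} = - \frac{37719}{-3 + 2663424} + \frac{22801}{49488896} = - \frac{37719}{2663421} + \frac{22801}{49488896} = \left(-37719\right) \frac{1}{2663421} + \frac{22801}{49488896} = - \frac{12573}{887807} + \frac{22801}{49488896} = - \frac{601981002001}{43936588291072}$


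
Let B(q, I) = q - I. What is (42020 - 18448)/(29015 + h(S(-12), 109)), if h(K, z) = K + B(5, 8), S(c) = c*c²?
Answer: 5893/6821 ≈ 0.86395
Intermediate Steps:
S(c) = c³
h(K, z) = -3 + K (h(K, z) = K + (5 - 1*8) = K + (5 - 8) = K - 3 = -3 + K)
(42020 - 18448)/(29015 + h(S(-12), 109)) = (42020 - 18448)/(29015 + (-3 + (-12)³)) = 23572/(29015 + (-3 - 1728)) = 23572/(29015 - 1731) = 23572/27284 = 23572*(1/27284) = 5893/6821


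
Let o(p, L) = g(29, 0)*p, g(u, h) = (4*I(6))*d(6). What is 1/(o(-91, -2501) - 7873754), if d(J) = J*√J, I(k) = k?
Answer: -562411/4428212268830 + 468*√6/2214106134415 ≈ -1.2649e-7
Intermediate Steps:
d(J) = J^(3/2)
g(u, h) = 144*√6 (g(u, h) = (4*6)*6^(3/2) = 24*(6*√6) = 144*√6)
o(p, L) = 144*p*√6 (o(p, L) = (144*√6)*p = 144*p*√6)
1/(o(-91, -2501) - 7873754) = 1/(144*(-91)*√6 - 7873754) = 1/(-13104*√6 - 7873754) = 1/(-7873754 - 13104*√6)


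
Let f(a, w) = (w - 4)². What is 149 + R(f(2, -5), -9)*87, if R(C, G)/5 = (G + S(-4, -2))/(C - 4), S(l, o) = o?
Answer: 608/7 ≈ 86.857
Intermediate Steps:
f(a, w) = (-4 + w)²
R(C, G) = 5*(-2 + G)/(-4 + C) (R(C, G) = 5*((G - 2)/(C - 4)) = 5*((-2 + G)/(-4 + C)) = 5*(-2 + G)/(-4 + C))
149 + R(f(2, -5), -9)*87 = 149 + (5*(-2 - 9)/(-4 + (-4 - 5)²))*87 = 149 + (5*(-11)/(-4 + (-9)²))*87 = 149 + (5*(-11)/(-4 + 81))*87 = 149 + (5*(-11)/77)*87 = 149 + (5*(1/77)*(-11))*87 = 149 - 5/7*87 = 149 - 435/7 = 608/7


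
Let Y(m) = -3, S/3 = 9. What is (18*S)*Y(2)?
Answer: -1458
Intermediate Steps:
S = 27 (S = 3*9 = 27)
(18*S)*Y(2) = (18*27)*(-3) = 486*(-3) = -1458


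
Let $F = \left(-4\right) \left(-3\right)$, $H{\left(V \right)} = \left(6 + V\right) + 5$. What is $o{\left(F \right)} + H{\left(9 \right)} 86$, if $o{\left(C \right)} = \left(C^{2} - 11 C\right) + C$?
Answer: $1744$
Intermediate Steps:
$H{\left(V \right)} = 11 + V$
$F = 12$
$o{\left(C \right)} = C^{2} - 10 C$
$o{\left(F \right)} + H{\left(9 \right)} 86 = 12 \left(-10 + 12\right) + \left(11 + 9\right) 86 = 12 \cdot 2 + 20 \cdot 86 = 24 + 1720 = 1744$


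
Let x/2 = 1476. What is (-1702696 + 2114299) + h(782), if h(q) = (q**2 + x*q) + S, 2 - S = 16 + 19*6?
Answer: 3331463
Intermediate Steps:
S = -128 (S = 2 - (16 + 19*6) = 2 - (16 + 114) = 2 - 1*130 = 2 - 130 = -128)
x = 2952 (x = 2*1476 = 2952)
h(q) = -128 + q**2 + 2952*q (h(q) = (q**2 + 2952*q) - 128 = -128 + q**2 + 2952*q)
(-1702696 + 2114299) + h(782) = (-1702696 + 2114299) + (-128 + 782**2 + 2952*782) = 411603 + (-128 + 611524 + 2308464) = 411603 + 2919860 = 3331463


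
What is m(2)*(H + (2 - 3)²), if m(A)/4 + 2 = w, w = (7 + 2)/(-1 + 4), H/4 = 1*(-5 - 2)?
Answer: -108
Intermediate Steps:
H = -28 (H = 4*(1*(-5 - 2)) = 4*(1*(-7)) = 4*(-7) = -28)
w = 3 (w = 9/3 = 9*(⅓) = 3)
m(A) = 4 (m(A) = -8 + 4*3 = -8 + 12 = 4)
m(2)*(H + (2 - 3)²) = 4*(-28 + (2 - 3)²) = 4*(-28 + (-1)²) = 4*(-28 + 1) = 4*(-27) = -108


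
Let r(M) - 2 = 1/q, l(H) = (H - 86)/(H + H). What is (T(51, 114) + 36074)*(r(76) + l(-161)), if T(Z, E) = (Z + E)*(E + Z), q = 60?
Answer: 1702173409/9660 ≈ 1.7621e+5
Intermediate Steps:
T(Z, E) = (E + Z)² (T(Z, E) = (E + Z)*(E + Z) = (E + Z)²)
l(H) = (-86 + H)/(2*H) (l(H) = (-86 + H)/((2*H)) = (-86 + H)*(1/(2*H)) = (-86 + H)/(2*H))
r(M) = 121/60 (r(M) = 2 + 1/60 = 121/60)
(T(51, 114) + 36074)*(r(76) + l(-161)) = ((114 + 51)² + 36074)*(121/60 + (½)*(-86 - 161)/(-161)) = (165² + 36074)*(121/60 + (½)*(-1/161)*(-247)) = (27225 + 36074)*(121/60 + 247/322) = 63299*(26891/9660) = 1702173409/9660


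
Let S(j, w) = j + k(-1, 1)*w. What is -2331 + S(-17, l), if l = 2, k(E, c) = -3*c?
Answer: -2354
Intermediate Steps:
S(j, w) = j - 3*w (S(j, w) = j + (-3*1)*w = j - 3*w)
-2331 + S(-17, l) = -2331 + (-17 - 3*2) = -2331 + (-17 - 6) = -2331 - 23 = -2354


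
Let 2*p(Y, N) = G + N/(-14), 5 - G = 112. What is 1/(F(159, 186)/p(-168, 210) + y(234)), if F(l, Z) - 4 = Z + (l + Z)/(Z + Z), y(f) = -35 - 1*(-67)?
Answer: 7564/218373 ≈ 0.034638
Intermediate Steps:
G = -107 (G = 5 - 1*112 = 5 - 112 = -107)
p(Y, N) = -107/2 - N/28 (p(Y, N) = (-107 + N/(-14))/2 = (-107 + N*(-1/14))/2 = (-107 - N/14)/2 = -107/2 - N/28)
y(f) = 32 (y(f) = -35 + 67 = 32)
F(l, Z) = 4 + Z + (Z + l)/(2*Z) (F(l, Z) = 4 + (Z + (l + Z)/(Z + Z)) = 4 + (Z + (Z + l)/((2*Z))) = 4 + (Z + (Z + l)*(1/(2*Z))) = 4 + (Z + (Z + l)/(2*Z)) = 4 + Z + (Z + l)/(2*Z))
1/(F(159, 186)/p(-168, 210) + y(234)) = 1/((9/2 + 186 + (1/2)*159/186)/(-107/2 - 1/28*210) + 32) = 1/((9/2 + 186 + (1/2)*159*(1/186))/(-107/2 - 15/2) + 32) = 1/((9/2 + 186 + 53/124)/(-61) + 32) = 1/((23675/124)*(-1/61) + 32) = 1/(-23675/7564 + 32) = 1/(218373/7564) = 7564/218373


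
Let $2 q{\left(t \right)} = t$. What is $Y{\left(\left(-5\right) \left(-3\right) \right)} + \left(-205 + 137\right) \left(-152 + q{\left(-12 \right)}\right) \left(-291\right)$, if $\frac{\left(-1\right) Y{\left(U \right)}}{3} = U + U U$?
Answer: $-3127224$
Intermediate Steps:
$Y{\left(U \right)} = - 3 U - 3 U^{2}$ ($Y{\left(U \right)} = - 3 \left(U + U U\right) = - 3 \left(U + U^{2}\right) = - 3 U - 3 U^{2}$)
$q{\left(t \right)} = \frac{t}{2}$
$Y{\left(\left(-5\right) \left(-3\right) \right)} + \left(-205 + 137\right) \left(-152 + q{\left(-12 \right)}\right) \left(-291\right) = - 3 \left(\left(-5\right) \left(-3\right)\right) \left(1 - -15\right) + \left(-205 + 137\right) \left(-152 + \frac{1}{2} \left(-12\right)\right) \left(-291\right) = \left(-3\right) 15 \left(1 + 15\right) + - 68 \left(-152 - 6\right) \left(-291\right) = \left(-3\right) 15 \cdot 16 + \left(-68\right) \left(-158\right) \left(-291\right) = -720 + 10744 \left(-291\right) = -720 - 3126504 = -3127224$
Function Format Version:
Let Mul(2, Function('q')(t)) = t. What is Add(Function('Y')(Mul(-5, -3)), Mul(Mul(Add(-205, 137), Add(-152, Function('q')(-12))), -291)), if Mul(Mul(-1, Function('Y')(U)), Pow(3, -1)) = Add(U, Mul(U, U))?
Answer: -3127224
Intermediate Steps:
Function('Y')(U) = Add(Mul(-3, U), Mul(-3, Pow(U, 2))) (Function('Y')(U) = Mul(-3, Add(U, Mul(U, U))) = Mul(-3, Add(U, Pow(U, 2))) = Add(Mul(-3, U), Mul(-3, Pow(U, 2))))
Function('q')(t) = Mul(Rational(1, 2), t)
Add(Function('Y')(Mul(-5, -3)), Mul(Mul(Add(-205, 137), Add(-152, Function('q')(-12))), -291)) = Add(Mul(-3, Mul(-5, -3), Add(1, Mul(-5, -3))), Mul(Mul(Add(-205, 137), Add(-152, Mul(Rational(1, 2), -12))), -291)) = Add(Mul(-3, 15, Add(1, 15)), Mul(Mul(-68, Add(-152, -6)), -291)) = Add(Mul(-3, 15, 16), Mul(Mul(-68, -158), -291)) = Add(-720, Mul(10744, -291)) = Add(-720, -3126504) = -3127224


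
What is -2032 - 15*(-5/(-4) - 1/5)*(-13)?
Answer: -7309/4 ≈ -1827.3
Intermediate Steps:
-2032 - 15*(-5/(-4) - 1/5)*(-13) = -2032 - 15*(-5*(-¼) - 1*⅕)*(-13) = -2032 - 15*(5/4 - ⅕)*(-13) = -2032 - 15*21/20*(-13) = -2032 - 63/4*(-13) = -2032 + 819/4 = -7309/4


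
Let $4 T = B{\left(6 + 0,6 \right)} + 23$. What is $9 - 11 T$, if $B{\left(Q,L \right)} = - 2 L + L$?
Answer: $- \frac{151}{4} \approx -37.75$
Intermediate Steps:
$B{\left(Q,L \right)} = - L$
$T = \frac{17}{4}$ ($T = \frac{\left(-1\right) 6 + 23}{4} = \frac{-6 + 23}{4} = \frac{1}{4} \cdot 17 = \frac{17}{4} \approx 4.25$)
$9 - 11 T = 9 - \frac{187}{4} = - \frac{151}{4}$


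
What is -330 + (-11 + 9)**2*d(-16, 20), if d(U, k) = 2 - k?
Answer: -402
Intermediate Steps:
-330 + (-11 + 9)**2*d(-16, 20) = -330 + (-11 + 9)**2*(2 - 1*20) = -330 + (-2)**2*(2 - 20) = -330 + 4*(-18) = -330 - 72 = -402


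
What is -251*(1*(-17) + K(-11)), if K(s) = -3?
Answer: 5020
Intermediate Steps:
-251*(1*(-17) + K(-11)) = -251*(1*(-17) - 3) = -251*(-17 - 3) = -251*(-20) = 5020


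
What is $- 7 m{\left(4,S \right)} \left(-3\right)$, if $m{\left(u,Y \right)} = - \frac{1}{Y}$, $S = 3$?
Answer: $-7$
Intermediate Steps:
$- 7 m{\left(4,S \right)} \left(-3\right) = - 7 \left(- \frac{1}{3}\right) \left(-3\right) = - 7 \left(\left(-1\right) \frac{1}{3}\right) \left(-3\right) = \left(-7\right) \left(- \frac{1}{3}\right) \left(-3\right) = \frac{7}{3} \left(-3\right) = -7$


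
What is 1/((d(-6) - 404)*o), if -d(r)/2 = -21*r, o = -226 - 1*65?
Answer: 1/190896 ≈ 5.2385e-6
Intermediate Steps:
o = -291 (o = -226 - 65 = -291)
d(r) = 42*r (d(r) = -(-42)*r = 42*r)
1/((d(-6) - 404)*o) = 1/((42*(-6) - 404)*(-291)) = 1/((-252 - 404)*(-291)) = 1/(-656*(-291)) = 1/190896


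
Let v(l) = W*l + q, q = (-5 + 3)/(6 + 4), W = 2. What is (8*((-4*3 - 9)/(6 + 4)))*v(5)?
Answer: -4116/25 ≈ -164.64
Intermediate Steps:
q = -⅕ (q = -2/10 = -2*⅒ = -⅕ ≈ -0.20000)
v(l) = -⅕ + 2*l (v(l) = 2*l - ⅕ = -⅕ + 2*l)
(8*((-4*3 - 9)/(6 + 4)))*v(5) = (8*((-4*3 - 9)/(6 + 4)))*(-⅕ + 2*5) = (8*((-12 - 9)/10))*(-⅕ + 10) = (8*(-21*⅒))*(49/5) = (8*(-21/10))*(49/5) = -84/5*49/5 = -4116/25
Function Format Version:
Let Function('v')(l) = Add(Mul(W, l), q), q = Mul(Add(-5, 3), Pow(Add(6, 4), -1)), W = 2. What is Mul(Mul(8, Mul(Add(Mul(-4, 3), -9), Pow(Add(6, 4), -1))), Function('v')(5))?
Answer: Rational(-4116, 25) ≈ -164.64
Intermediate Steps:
q = Rational(-1, 5) (q = Mul(-2, Pow(10, -1)) = Mul(-2, Rational(1, 10)) = Rational(-1, 5) ≈ -0.20000)
Function('v')(l) = Add(Rational(-1, 5), Mul(2, l)) (Function('v')(l) = Add(Mul(2, l), Rational(-1, 5)) = Add(Rational(-1, 5), Mul(2, l)))
Mul(Mul(8, Mul(Add(Mul(-4, 3), -9), Pow(Add(6, 4), -1))), Function('v')(5)) = Mul(Mul(8, Mul(Add(Mul(-4, 3), -9), Pow(Add(6, 4), -1))), Add(Rational(-1, 5), Mul(2, 5))) = Mul(Mul(8, Mul(Add(-12, -9), Pow(10, -1))), Add(Rational(-1, 5), 10)) = Mul(Mul(8, Mul(-21, Rational(1, 10))), Rational(49, 5)) = Mul(Mul(8, Rational(-21, 10)), Rational(49, 5)) = Mul(Rational(-84, 5), Rational(49, 5)) = Rational(-4116, 25)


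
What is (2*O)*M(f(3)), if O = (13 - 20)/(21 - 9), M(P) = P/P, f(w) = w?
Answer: -7/6 ≈ -1.1667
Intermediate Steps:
M(P) = 1
O = -7/12 ≈ -0.58333
(2*O)*M(f(3)) = (2*(-7/12))*1 = -7/6*1 = -7/6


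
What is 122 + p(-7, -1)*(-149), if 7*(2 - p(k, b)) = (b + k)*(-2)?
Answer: 1152/7 ≈ 164.57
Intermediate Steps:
p(k, b) = 2 + 2*b/7 + 2*k/7 (p(k, b) = 2 - (b + k)*(-2)/7 = 2 - (-2*b - 2*k)/7 = 2 + (2*b/7 + 2*k/7) = 2 + 2*b/7 + 2*k/7)
122 + p(-7, -1)*(-149) = 122 + (2 + (2/7)*(-1) + (2/7)*(-7))*(-149) = 122 + (2 - 2/7 - 2)*(-149) = 122 - 2/7*(-149) = 122 + 298/7 = 1152/7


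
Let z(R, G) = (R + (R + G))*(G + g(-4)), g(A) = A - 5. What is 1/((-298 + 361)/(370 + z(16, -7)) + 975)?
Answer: 10/9729 ≈ 0.0010279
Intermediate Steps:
g(A) = -5 + A
z(R, G) = (-9 + G)*(G + 2*R) (z(R, G) = (R + (R + G))*(G + (-5 - 4)) = (R + (G + R))*(G - 9) = (G + 2*R)*(-9 + G) = (-9 + G)*(G + 2*R))
1/((-298 + 361)/(370 + z(16, -7)) + 975) = 1/((-298 + 361)/(370 + ((-7)**2 - 18*16 - 9*(-7) + 2*(-7)*16)) + 975) = 1/(63/(370 + (49 - 288 + 63 - 224)) + 975) = 1/(63/(370 - 400) + 975) = 1/(63/(-30) + 975) = 1/(63*(-1/30) + 975) = 1/(-21/10 + 975) = 1/(9729/10) = 10/9729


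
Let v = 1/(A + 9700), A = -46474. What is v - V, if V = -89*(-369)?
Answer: -1207694935/36774 ≈ -32841.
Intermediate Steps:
v = -1/36774 (v = 1/(-46474 + 9700) = 1/(-36774) = -1/36774 ≈ -2.7193e-5)
V = 32841
v - V = -1/36774 - 1*32841 = -1/36774 - 32841 = -1207694935/36774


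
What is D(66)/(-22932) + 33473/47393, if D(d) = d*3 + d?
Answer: 62924257/90568023 ≈ 0.69477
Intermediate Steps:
D(d) = 4*d (D(d) = 3*d + d = 4*d)
D(66)/(-22932) + 33473/47393 = (4*66)/(-22932) + 33473/47393 = 264*(-1/22932) + 33473*(1/47393) = -22/1911 + 33473/47393 = 62924257/90568023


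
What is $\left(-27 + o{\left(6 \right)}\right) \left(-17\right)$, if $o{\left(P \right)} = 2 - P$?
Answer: $527$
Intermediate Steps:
$\left(-27 + o{\left(6 \right)}\right) \left(-17\right) = \left(-27 + \left(2 - 6\right)\right) \left(-17\right) = \left(-27 - 4\right) \left(-17\right) = \left(-31\right) \left(-17\right) = 527$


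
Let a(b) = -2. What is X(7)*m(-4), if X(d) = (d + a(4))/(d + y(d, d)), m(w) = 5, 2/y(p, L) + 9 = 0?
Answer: 225/61 ≈ 3.6885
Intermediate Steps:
y(p, L) = -2/9 (y(p, L) = 2/(-9 + 0) = 2/(-9) = 2*(-1/9) = -2/9)
X(d) = (-2 + d)/(-2/9 + d) (X(d) = (d - 2)/(d - 2/9) = (-2 + d)/(-2/9 + d))
X(7)*m(-4) = (9*(-2 + 7)/(-2 + 9*7))*5 = (9*5/(-2 + 63))*5 = (9*5/61)*5 = (9*(1/61)*5)*5 = (45/61)*5 = 225/61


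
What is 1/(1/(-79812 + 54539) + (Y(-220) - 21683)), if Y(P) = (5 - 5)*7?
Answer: -25273/547994460 ≈ -4.6119e-5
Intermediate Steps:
Y(P) = 0 (Y(P) = 0*7 = 0)
1/(1/(-79812 + 54539) + (Y(-220) - 21683)) = 1/(1/(-79812 + 54539) + (0 - 21683)) = 1/(1/(-25273) - 21683) = 1/(-1/25273 - 21683) = 1/(-547994460/25273) = -25273/547994460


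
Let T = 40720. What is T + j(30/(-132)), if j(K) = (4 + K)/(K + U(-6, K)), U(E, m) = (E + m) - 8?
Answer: 12948877/318 ≈ 40720.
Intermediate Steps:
U(E, m) = -8 + E + m
j(K) = (4 + K)/(-14 + 2*K) (j(K) = (4 + K)/(K + (-8 - 6 + K)) = (4 + K)/(K + (-14 + K)) = (4 + K)/(-14 + 2*K))
T + j(30/(-132)) = 40720 + (4 + 30/(-132))/(2*(-7 + 30/(-132))) = 40720 + (4 + 30*(-1/132))/(2*(-7 + 30*(-1/132))) = 40720 + (4 - 5/22)/(2*(-7 - 5/22)) = 40720 + (½)*(83/22)/(-159/22) = 40720 + (½)*(-22/159)*(83/22) = 40720 - 83/318 = 12948877/318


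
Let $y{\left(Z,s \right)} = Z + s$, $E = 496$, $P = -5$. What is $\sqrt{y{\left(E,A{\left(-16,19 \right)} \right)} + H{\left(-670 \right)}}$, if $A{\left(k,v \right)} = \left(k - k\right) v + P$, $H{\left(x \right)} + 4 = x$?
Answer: $i \sqrt{183} \approx 13.528 i$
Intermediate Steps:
$H{\left(x \right)} = -4 + x$
$A{\left(k,v \right)} = -5$ ($A{\left(k,v \right)} = \left(k - k\right) v - 5 = 0 v - 5 = 0 - 5 = -5$)
$\sqrt{y{\left(E,A{\left(-16,19 \right)} \right)} + H{\left(-670 \right)}} = \sqrt{\left(496 - 5\right) - 674} = \sqrt{491 - 674} = \sqrt{-183} = i \sqrt{183}$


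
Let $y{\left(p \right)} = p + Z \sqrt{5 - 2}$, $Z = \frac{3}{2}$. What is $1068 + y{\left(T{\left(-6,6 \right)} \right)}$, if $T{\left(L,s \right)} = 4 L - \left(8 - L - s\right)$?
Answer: $1036 + \frac{3 \sqrt{3}}{2} \approx 1038.6$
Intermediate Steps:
$Z = \frac{3}{2}$ ($Z = 3 \cdot \frac{1}{2} = \frac{3}{2} \approx 1.5$)
$T{\left(L,s \right)} = -8 + s + 5 L$ ($T{\left(L,s \right)} = 4 L + \left(-8 + L + s\right) = -8 + s + 5 L$)
$y{\left(p \right)} = p + \frac{3 \sqrt{3}}{2}$ ($y{\left(p \right)} = p + \frac{3 \sqrt{5 - 2}}{2} = p + \frac{3 \sqrt{3}}{2}$)
$1068 + y{\left(T{\left(-6,6 \right)} \right)} = 1068 + \left(\left(-8 + 6 + 5 \left(-6\right)\right) + \frac{3 \sqrt{3}}{2}\right) = 1068 + \left(\left(-8 + 6 - 30\right) + \frac{3 \sqrt{3}}{2}\right) = 1068 - \left(32 - \frac{3 \sqrt{3}}{2}\right) = 1036 + \frac{3 \sqrt{3}}{2}$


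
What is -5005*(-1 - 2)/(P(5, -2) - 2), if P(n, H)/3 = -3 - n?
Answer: -1155/2 ≈ -577.50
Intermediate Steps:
P(n, H) = -9 - 3*n (P(n, H) = 3*(-3 - n) = -9 - 3*n)
-5005*(-1 - 2)/(P(5, -2) - 2) = -5005*(-1 - 2)/((-9 - 3*5) - 2) = -(-15015)/((-9 - 15) - 2) = -(-15015)/(-24 - 2) = -(-15015)/(-26) = -(-15015)*(-1)/26 = -5005*3/26 = -1155/2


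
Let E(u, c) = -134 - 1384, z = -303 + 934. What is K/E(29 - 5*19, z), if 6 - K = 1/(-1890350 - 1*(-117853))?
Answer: -10634983/2690650446 ≈ -0.0039526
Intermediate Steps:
K = 10634983/1772497 (K = 6 - 1/(-1890350 - 1*(-117853)) = 6 - 1/(-1890350 + 117853) = 6 - 1/(-1772497) = 6 - 1*(-1/1772497) = 6 + 1/1772497 = 10634983/1772497 ≈ 6.0000)
z = 631
E(u, c) = -1518
K/E(29 - 5*19, z) = (10634983/1772497)/(-1518) = (10634983/1772497)*(-1/1518) = -10634983/2690650446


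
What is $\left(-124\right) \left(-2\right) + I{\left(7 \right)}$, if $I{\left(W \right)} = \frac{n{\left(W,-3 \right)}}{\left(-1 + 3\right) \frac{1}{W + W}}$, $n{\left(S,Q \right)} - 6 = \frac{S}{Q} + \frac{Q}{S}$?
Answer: $\frac{812}{3} \approx 270.67$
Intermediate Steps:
$n{\left(S,Q \right)} = 6 + \frac{Q}{S} + \frac{S}{Q}$ ($n{\left(S,Q \right)} = 6 + \left(\frac{S}{Q} + \frac{Q}{S}\right) = 6 + \left(\frac{Q}{S} + \frac{S}{Q}\right) = 6 + \frac{Q}{S} + \frac{S}{Q}$)
$I{\left(W \right)} = W \left(6 - \frac{3}{W} - \frac{W}{3}\right)$ ($I{\left(W \right)} = \frac{6 - \frac{3}{W} + \frac{W}{-3}}{\left(-1 + 3\right) \frac{1}{W + W}} = \frac{6 - \frac{3}{W} + W \left(- \frac{1}{3}\right)}{2 \frac{1}{2 W}} = \frac{6 - \frac{3}{W} - \frac{W}{3}}{2 \frac{1}{2 W}} = \frac{6 - \frac{3}{W} - \frac{W}{3}}{\frac{1}{W}} = \left(6 - \frac{3}{W} - \frac{W}{3}\right) W = W \left(6 - \frac{3}{W} - \frac{W}{3}\right)$)
$\left(-124\right) \left(-2\right) + I{\left(7 \right)} = \left(-124\right) \left(-2\right) - \left(3 - \frac{7 \left(18 - 7\right)}{3}\right) = 248 - \left(3 - \frac{7 \left(18 - 7\right)}{3}\right) = 248 - \left(3 - \frac{77}{3}\right) = 248 + \left(-3 + \frac{77}{3}\right) = 248 + \frac{68}{3} = \frac{812}{3}$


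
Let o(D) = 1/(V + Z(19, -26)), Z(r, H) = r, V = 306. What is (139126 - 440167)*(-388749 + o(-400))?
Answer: 2925734669568/25 ≈ 1.1703e+11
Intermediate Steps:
o(D) = 1/325 (o(D) = 1/(306 + 19) = 1/325)
(139126 - 440167)*(-388749 + o(-400)) = (139126 - 440167)*(-388749 + 1/325) = -301041*(-126343424/325) = 2925734669568/25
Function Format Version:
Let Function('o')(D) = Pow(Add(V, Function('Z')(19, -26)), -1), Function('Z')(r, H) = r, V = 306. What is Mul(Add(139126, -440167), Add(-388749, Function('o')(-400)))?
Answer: Rational(2925734669568, 25) ≈ 1.1703e+11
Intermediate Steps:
Function('o')(D) = Rational(1, 325) (Function('o')(D) = Pow(Add(306, 19), -1) = Pow(325, -1) = Rational(1, 325))
Mul(Add(139126, -440167), Add(-388749, Function('o')(-400))) = Mul(Add(139126, -440167), Add(-388749, Rational(1, 325))) = Mul(-301041, Rational(-126343424, 325)) = Rational(2925734669568, 25)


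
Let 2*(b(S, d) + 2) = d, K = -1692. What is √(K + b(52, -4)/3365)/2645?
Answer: 4*I*√1197431885/8900425 ≈ 0.015552*I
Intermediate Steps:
b(S, d) = -2 + d/2
√(K + b(52, -4)/3365)/2645 = √(-1692 + (-2 + (½)*(-4))/3365)/2645 = √(-1692 + (-2 - 2)*(1/3365))*(1/2645) = √(-1692 - 4*1/3365)*(1/2645) = √(-1692 - 4/3365)*(1/2645) = √(-5693584/3365)*(1/2645) = (4*I*√1197431885/3365)*(1/2645) = 4*I*√1197431885/8900425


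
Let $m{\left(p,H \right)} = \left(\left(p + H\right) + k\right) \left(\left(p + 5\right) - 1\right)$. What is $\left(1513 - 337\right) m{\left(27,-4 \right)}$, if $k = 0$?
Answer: $838488$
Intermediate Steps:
$m{\left(p,H \right)} = \left(4 + p\right) \left(H + p\right)$ ($m{\left(p,H \right)} = \left(\left(p + H\right) + 0\right) \left(\left(p + 5\right) - 1\right) = \left(\left(H + p\right) + 0\right) \left(\left(5 + p\right) - 1\right) = \left(H + p\right) \left(4 + p\right) = \left(4 + p\right) \left(H + p\right)$)
$\left(1513 - 337\right) m{\left(27,-4 \right)} = \left(1513 - 337\right) \left(27^{2} + 4 \left(-4\right) + 4 \cdot 27 - 108\right) = \left(1513 - 337\right) \left(729 - 16 + 108 - 108\right) = 1176 \cdot 713 = 838488$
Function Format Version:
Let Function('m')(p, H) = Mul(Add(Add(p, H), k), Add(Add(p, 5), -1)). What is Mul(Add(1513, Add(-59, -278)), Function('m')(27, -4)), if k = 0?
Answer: 838488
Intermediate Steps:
Function('m')(p, H) = Mul(Add(4, p), Add(H, p)) (Function('m')(p, H) = Mul(Add(Add(p, H), 0), Add(Add(p, 5), -1)) = Mul(Add(Add(H, p), 0), Add(Add(5, p), -1)) = Mul(Add(H, p), Add(4, p)) = Mul(Add(4, p), Add(H, p)))
Mul(Add(1513, Add(-59, -278)), Function('m')(27, -4)) = Mul(Add(1513, Add(-59, -278)), Add(Pow(27, 2), Mul(4, -4), Mul(4, 27), Mul(-4, 27))) = Mul(Add(1513, -337), Add(729, -16, 108, -108)) = Mul(1176, 713) = 838488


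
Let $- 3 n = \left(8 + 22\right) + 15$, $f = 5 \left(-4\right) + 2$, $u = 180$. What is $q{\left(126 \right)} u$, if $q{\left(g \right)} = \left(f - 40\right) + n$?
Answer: $-13140$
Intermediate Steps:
$f = -18$ ($f = -20 + 2 = -18$)
$n = -15$ ($n = - \frac{\left(8 + 22\right) + 15}{3} = - \frac{30 + 15}{3} = \left(- \frac{1}{3}\right) 45 = -15$)
$q{\left(g \right)} = -73$ ($q{\left(g \right)} = \left(-18 - 40\right) - 15 = -58 - 15 = -73$)
$q{\left(126 \right)} u = \left(-73\right) 180 = -13140$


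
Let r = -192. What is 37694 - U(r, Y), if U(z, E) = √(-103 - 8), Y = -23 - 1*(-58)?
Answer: 37694 - I*√111 ≈ 37694.0 - 10.536*I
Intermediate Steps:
Y = 35 (Y = -23 + 58 = 35)
U(z, E) = I*√111 (U(z, E) = √(-111) = I*√111)
37694 - U(r, Y) = 37694 - I*√111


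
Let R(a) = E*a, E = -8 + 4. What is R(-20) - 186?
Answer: -106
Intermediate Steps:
E = -4
R(a) = -4*a
R(-20) - 186 = -4*(-20) - 186 = 80 - 186 = -106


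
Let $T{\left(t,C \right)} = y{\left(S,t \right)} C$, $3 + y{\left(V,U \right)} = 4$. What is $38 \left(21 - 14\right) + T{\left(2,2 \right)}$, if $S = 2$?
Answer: $268$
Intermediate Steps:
$y{\left(V,U \right)} = 1$ ($y{\left(V,U \right)} = -3 + 4 = 1$)
$T{\left(t,C \right)} = C$ ($T{\left(t,C \right)} = 1 C = C$)
$38 \left(21 - 14\right) + T{\left(2,2 \right)} = 38 \left(21 - 14\right) + 2 = 38 \cdot 7 + 2 = 266 + 2 = 268$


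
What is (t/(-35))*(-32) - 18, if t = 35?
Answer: 14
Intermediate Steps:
(t/(-35))*(-32) - 18 = (35/(-35))*(-32) - 18 = (35*(-1/35))*(-32) - 18 = -1*(-32) - 18 = 32 - 18 = 14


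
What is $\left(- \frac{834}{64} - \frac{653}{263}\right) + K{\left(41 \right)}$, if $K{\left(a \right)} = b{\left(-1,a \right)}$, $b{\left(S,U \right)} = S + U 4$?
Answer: $\frac{1241241}{8416} \approx 147.49$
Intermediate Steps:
$b{\left(S,U \right)} = S + 4 U$
$K{\left(a \right)} = -1 + 4 a$
$\left(- \frac{834}{64} - \frac{653}{263}\right) + K{\left(41 \right)} = \left(- \frac{834}{64} - \frac{653}{263}\right) + \left(-1 + 4 \cdot 41\right) = \left(\left(-834\right) \frac{1}{64} - \frac{653}{263}\right) + \left(-1 + 164\right) = \left(- \frac{417}{32} - \frac{653}{263}\right) + 163 = - \frac{130567}{8416} + 163 = \frac{1241241}{8416}$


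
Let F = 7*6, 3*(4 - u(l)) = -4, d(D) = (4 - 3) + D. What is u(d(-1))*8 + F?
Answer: 254/3 ≈ 84.667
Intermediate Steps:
d(D) = 1 + D
u(l) = 16/3 (u(l) = 4 - 1/3*(-4) = 4 + 4/3 = 16/3)
F = 42
u(d(-1))*8 + F = (16/3)*8 + 42 = 128/3 + 42 = 254/3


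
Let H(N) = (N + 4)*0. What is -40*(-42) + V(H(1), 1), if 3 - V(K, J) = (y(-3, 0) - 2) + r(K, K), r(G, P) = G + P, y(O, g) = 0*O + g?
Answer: 1685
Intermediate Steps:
H(N) = 0 (H(N) = (4 + N)*0 = 0)
y(O, g) = g (y(O, g) = 0 + g = g)
V(K, J) = 5 - 2*K (V(K, J) = 3 - ((0 - 2) + (K + K)) = 3 - (-2 + 2*K) = 3 + (2 - 2*K) = 5 - 2*K)
-40*(-42) + V(H(1), 1) = -40*(-42) + (5 - 2*0) = 1680 + (5 + 0) = 1680 + 5 = 1685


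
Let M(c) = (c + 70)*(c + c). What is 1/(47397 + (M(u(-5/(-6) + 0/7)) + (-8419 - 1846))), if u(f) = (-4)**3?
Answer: 1/36364 ≈ 2.7500e-5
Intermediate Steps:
u(f) = -64
M(c) = 2*c*(70 + c) (M(c) = (70 + c)*(2*c) = 2*c*(70 + c))
1/(47397 + (M(u(-5/(-6) + 0/7)) + (-8419 - 1846))) = 1/(47397 + (2*(-64)*(70 - 64) + (-8419 - 1846))) = 1/(47397 + (2*(-64)*6 - 10265)) = 1/(47397 + (-768 - 10265)) = 1/(47397 - 11033) = 1/36364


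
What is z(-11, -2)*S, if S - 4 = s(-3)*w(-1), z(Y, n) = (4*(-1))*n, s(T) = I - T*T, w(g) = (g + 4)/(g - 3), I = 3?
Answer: 68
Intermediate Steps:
w(g) = (4 + g)/(-3 + g)
s(T) = 3 - T**2 (s(T) = 3 - T*T = 3 - T**2)
z(Y, n) = -4*n
S = 17/2 (S = 4 + (3 - 1*(-3)**2)*((4 - 1)/(-3 - 1)) = 4 + (3 - 1*9)*(3/(-4)) = 4 + (3 - 9)*(-1/4*3) = 4 - 6*(-3/4) = 4 + 9/2 = 17/2 ≈ 8.5000)
z(-11, -2)*S = -4*(-2)*(17/2) = 8*(17/2) = 68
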